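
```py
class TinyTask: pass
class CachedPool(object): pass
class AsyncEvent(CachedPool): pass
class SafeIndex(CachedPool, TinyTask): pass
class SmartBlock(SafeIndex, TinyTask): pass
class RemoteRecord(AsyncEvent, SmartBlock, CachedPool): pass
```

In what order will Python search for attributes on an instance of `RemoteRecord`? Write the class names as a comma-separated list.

L[RemoteRecord] = RemoteRecord + merge(L[AsyncEvent], L[SmartBlock], L[CachedPool], [AsyncEvent SmartBlock CachedPool])
  take AsyncEvent:  [AsyncEvent CachedPool object] + [SmartBlock SafeIndex CachedPool TinyTask object] + [CachedPool object] + [AsyncEvent SmartBlock CachedPool]
  take SmartBlock:  [CachedPool object] + [SmartBlock SafeIndex CachedPool TinyTask object] + [CachedPool object] + [SmartBlock CachedPool]
  take SafeIndex:  [CachedPool object] + [SafeIndex CachedPool TinyTask object] + [CachedPool object] + [CachedPool]
  take CachedPool:  [CachedPool object] + [CachedPool TinyTask object] + [CachedPool object] + [CachedPool]
  take TinyTask:  [object] + [TinyTask object] + [object]
  take object:  [object] + [object] + [object]

RemoteRecord, AsyncEvent, SmartBlock, SafeIndex, CachedPool, TinyTask, object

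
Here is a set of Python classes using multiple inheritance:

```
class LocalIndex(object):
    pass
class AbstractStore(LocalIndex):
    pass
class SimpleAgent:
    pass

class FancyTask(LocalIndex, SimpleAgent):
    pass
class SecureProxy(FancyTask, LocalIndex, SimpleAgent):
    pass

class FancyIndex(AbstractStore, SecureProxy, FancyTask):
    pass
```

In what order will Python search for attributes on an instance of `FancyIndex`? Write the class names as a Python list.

L[FancyIndex] = FancyIndex + merge(L[AbstractStore], L[SecureProxy], L[FancyTask], [AbstractStore SecureProxy FancyTask])
  take AbstractStore:  [AbstractStore LocalIndex object] + [SecureProxy FancyTask LocalIndex SimpleAgent object] + [FancyTask LocalIndex SimpleAgent object] + [AbstractStore SecureProxy FancyTask]
  take SecureProxy:  [LocalIndex object] + [SecureProxy FancyTask LocalIndex SimpleAgent object] + [FancyTask LocalIndex SimpleAgent object] + [SecureProxy FancyTask]
  take FancyTask:  [LocalIndex object] + [FancyTask LocalIndex SimpleAgent object] + [FancyTask LocalIndex SimpleAgent object] + [FancyTask]
  take LocalIndex:  [LocalIndex object] + [LocalIndex SimpleAgent object] + [LocalIndex SimpleAgent object]
  take SimpleAgent:  [object] + [SimpleAgent object] + [SimpleAgent object]
  take object:  [object] + [object] + [object]

[FancyIndex, AbstractStore, SecureProxy, FancyTask, LocalIndex, SimpleAgent, object]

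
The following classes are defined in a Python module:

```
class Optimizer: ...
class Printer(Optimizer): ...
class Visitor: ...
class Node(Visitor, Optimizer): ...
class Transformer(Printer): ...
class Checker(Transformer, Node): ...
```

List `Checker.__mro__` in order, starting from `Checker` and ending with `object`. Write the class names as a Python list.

L[Checker] = Checker + merge(L[Transformer], L[Node], [Transformer Node])
  take Transformer:  [Transformer Printer Optimizer object] + [Node Visitor Optimizer object] + [Transformer Node]
  take Printer:  [Printer Optimizer object] + [Node Visitor Optimizer object] + [Node]
  take Node:  [Optimizer object] + [Node Visitor Optimizer object] + [Node]
  take Visitor:  [Optimizer object] + [Visitor Optimizer object]
  take Optimizer:  [Optimizer object] + [Optimizer object]
  take object:  [object] + [object]

[Checker, Transformer, Printer, Node, Visitor, Optimizer, object]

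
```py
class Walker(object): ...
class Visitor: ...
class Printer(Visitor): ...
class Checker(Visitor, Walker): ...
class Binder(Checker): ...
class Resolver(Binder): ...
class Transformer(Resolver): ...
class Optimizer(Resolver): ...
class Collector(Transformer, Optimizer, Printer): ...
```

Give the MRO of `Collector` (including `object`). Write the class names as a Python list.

L[Collector] = Collector + merge(L[Transformer], L[Optimizer], L[Printer], [Transformer Optimizer Printer])
  take Transformer:  [Transformer Resolver Binder Checker Visitor Walker object] + [Optimizer Resolver Binder Checker Visitor Walker object] + [Printer Visitor object] + [Transformer Optimizer Printer]
  take Optimizer:  [Resolver Binder Checker Visitor Walker object] + [Optimizer Resolver Binder Checker Visitor Walker object] + [Printer Visitor object] + [Optimizer Printer]
  take Resolver:  [Resolver Binder Checker Visitor Walker object] + [Resolver Binder Checker Visitor Walker object] + [Printer Visitor object] + [Printer]
  take Binder:  [Binder Checker Visitor Walker object] + [Binder Checker Visitor Walker object] + [Printer Visitor object] + [Printer]
  take Checker:  [Checker Visitor Walker object] + [Checker Visitor Walker object] + [Printer Visitor object] + [Printer]
  take Printer:  [Visitor Walker object] + [Visitor Walker object] + [Printer Visitor object] + [Printer]
  take Visitor:  [Visitor Walker object] + [Visitor Walker object] + [Visitor object]
  take Walker:  [Walker object] + [Walker object] + [object]
  take object:  [object] + [object] + [object]

[Collector, Transformer, Optimizer, Resolver, Binder, Checker, Printer, Visitor, Walker, object]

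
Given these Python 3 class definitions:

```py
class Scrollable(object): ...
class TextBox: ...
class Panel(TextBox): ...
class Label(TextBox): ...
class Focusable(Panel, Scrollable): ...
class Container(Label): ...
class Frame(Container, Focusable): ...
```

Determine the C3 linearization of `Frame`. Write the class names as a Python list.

L[Frame] = Frame + merge(L[Container], L[Focusable], [Container Focusable])
  take Container:  [Container Label TextBox object] + [Focusable Panel TextBox Scrollable object] + [Container Focusable]
  take Label:  [Label TextBox object] + [Focusable Panel TextBox Scrollable object] + [Focusable]
  take Focusable:  [TextBox object] + [Focusable Panel TextBox Scrollable object] + [Focusable]
  take Panel:  [TextBox object] + [Panel TextBox Scrollable object]
  take TextBox:  [TextBox object] + [TextBox Scrollable object]
  take Scrollable:  [object] + [Scrollable object]
  take object:  [object] + [object]

[Frame, Container, Label, Focusable, Panel, TextBox, Scrollable, object]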